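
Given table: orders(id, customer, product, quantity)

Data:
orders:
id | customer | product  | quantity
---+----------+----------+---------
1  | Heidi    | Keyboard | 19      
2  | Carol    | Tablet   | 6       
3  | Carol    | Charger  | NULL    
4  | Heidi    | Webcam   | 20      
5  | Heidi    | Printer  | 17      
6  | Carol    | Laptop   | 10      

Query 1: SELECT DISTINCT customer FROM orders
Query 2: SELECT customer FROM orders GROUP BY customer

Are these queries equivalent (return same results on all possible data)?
Yes, equivalent

Both queries return: [('Carol',), ('Heidi',)]

Reason: Both get unique customers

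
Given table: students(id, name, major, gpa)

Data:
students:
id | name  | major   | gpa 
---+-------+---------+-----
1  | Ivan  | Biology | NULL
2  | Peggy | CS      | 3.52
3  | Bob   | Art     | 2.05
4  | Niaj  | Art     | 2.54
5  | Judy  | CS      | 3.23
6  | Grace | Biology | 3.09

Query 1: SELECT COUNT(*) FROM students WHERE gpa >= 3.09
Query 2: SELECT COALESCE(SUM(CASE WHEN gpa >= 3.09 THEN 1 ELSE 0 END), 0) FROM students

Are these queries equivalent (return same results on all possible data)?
Yes, equivalent

Both queries return: [(3,)]

Reason: COUNT with WHERE vs conditional SUM (COALESCE handles empty-table NULL)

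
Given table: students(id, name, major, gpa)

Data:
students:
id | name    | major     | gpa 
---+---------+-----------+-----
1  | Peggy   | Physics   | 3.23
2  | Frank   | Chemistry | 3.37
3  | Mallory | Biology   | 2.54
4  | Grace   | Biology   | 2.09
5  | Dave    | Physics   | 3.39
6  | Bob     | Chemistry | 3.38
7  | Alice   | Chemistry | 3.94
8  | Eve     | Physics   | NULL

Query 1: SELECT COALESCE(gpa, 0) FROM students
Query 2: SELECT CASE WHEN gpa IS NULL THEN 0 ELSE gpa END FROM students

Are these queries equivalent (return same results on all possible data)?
Yes, equivalent

Both queries return: [(0,), (2.09,), (2.54,), (3.23,), (3.37,), (3.38,), (3.39,), (3.94,)]

Reason: COALESCE vs CASE for NULL handling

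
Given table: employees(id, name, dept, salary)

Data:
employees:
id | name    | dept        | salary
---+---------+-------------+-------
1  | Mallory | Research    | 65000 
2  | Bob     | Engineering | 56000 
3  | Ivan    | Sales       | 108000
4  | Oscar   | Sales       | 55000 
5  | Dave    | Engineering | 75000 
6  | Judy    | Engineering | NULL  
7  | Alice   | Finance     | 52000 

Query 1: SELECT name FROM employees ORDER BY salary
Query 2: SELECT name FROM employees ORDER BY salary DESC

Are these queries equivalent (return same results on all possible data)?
No, not equivalent

Query 1 returns: [('Judy',), ('Alice',), ('Oscar',), ('Bob',), ('Mallory',), ('Dave',), ('Ivan',)]
Query 2 returns: [('Ivan',), ('Dave',), ('Mallory',), ('Bob',), ('Oscar',), ('Alice',), ('Judy',)]

Reason: ASC vs DESC gives opposite ordering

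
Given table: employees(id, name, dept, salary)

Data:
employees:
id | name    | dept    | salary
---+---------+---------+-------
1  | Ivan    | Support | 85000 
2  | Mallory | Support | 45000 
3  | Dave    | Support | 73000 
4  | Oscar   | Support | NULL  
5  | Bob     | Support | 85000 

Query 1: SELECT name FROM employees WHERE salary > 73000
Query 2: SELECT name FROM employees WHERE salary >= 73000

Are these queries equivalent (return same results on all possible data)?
No, not equivalent

Query 1 returns: [('Ivan',), ('Bob',)]
Query 2 returns: [('Ivan',), ('Dave',), ('Bob',)]

Reason: > vs >= gives different results when salary = 73000 exists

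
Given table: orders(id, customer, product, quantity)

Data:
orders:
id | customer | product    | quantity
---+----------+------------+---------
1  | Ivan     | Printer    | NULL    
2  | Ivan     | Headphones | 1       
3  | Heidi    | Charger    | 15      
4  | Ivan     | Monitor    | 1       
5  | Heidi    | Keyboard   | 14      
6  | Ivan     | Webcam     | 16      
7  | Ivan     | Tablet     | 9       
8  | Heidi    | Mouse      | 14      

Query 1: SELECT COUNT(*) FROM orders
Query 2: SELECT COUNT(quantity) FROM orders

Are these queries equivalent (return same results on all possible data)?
No, not equivalent

Query 1 returns: [(8,)]
Query 2 returns: [(7,)]

Reason: COUNT(*) includes NULLs, COUNT(column) excludes them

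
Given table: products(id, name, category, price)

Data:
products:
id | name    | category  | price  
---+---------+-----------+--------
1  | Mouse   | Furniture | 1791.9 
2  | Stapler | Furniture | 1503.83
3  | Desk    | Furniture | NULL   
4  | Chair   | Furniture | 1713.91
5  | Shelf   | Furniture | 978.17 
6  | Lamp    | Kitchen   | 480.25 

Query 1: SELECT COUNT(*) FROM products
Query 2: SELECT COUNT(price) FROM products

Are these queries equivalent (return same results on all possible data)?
No, not equivalent

Query 1 returns: [(6,)]
Query 2 returns: [(5,)]

Reason: COUNT(*) includes NULLs, COUNT(column) excludes them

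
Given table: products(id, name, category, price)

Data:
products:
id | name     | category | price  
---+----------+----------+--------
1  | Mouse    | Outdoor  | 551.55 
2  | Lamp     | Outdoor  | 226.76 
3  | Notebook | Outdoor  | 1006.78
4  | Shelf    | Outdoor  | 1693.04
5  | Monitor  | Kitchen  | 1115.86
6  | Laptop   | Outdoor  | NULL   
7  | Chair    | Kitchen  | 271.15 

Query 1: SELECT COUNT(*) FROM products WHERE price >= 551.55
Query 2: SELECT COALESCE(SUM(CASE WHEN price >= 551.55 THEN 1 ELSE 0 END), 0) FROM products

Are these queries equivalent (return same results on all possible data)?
Yes, equivalent

Both queries return: [(4,)]

Reason: COUNT with WHERE vs conditional SUM (COALESCE handles empty-table NULL)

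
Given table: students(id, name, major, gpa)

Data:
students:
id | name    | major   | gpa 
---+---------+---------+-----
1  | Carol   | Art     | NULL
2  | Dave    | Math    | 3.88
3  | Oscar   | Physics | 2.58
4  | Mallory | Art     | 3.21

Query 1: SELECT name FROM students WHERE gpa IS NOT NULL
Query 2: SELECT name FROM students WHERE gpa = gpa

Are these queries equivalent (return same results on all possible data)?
Yes, equivalent

Both queries return: [('Dave',), ('Mallory',), ('Oscar',)]

Reason: IS NOT NULL vs self-equality (both exclude NULLs)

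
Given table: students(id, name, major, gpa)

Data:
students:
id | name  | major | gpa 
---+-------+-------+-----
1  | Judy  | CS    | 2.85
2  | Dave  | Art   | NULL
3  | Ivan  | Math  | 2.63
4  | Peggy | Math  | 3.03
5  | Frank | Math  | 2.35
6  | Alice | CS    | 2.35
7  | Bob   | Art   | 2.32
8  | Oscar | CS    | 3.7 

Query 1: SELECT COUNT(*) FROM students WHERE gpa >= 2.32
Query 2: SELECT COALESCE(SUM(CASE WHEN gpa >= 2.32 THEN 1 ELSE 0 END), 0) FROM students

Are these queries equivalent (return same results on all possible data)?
Yes, equivalent

Both queries return: [(7,)]

Reason: COUNT with WHERE vs conditional SUM (COALESCE handles empty-table NULL)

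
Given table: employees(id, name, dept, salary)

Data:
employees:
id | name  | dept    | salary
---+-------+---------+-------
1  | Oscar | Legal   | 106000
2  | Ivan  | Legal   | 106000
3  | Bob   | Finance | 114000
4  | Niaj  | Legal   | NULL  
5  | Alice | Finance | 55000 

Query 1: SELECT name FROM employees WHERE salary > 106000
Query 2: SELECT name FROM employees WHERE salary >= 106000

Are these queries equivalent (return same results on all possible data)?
No, not equivalent

Query 1 returns: [('Bob',)]
Query 2 returns: [('Oscar',), ('Ivan',), ('Bob',)]

Reason: > vs >= gives different results when salary = 106000 exists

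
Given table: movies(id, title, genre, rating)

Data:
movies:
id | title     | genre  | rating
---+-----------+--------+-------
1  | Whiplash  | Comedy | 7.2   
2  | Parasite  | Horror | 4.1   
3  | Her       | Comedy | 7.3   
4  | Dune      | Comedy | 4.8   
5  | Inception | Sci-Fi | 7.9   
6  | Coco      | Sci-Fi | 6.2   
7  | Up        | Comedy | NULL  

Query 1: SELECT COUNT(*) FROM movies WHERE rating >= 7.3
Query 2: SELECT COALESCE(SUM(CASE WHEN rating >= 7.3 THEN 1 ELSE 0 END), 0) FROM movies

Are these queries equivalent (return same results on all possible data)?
Yes, equivalent

Both queries return: [(2,)]

Reason: COUNT with WHERE vs conditional SUM (COALESCE handles empty-table NULL)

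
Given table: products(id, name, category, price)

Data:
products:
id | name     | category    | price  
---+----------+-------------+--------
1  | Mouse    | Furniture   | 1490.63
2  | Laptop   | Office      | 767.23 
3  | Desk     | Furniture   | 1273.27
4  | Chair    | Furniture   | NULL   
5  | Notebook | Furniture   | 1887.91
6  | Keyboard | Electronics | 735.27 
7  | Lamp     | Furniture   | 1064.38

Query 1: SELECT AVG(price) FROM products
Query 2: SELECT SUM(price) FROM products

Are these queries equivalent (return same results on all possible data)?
No, not equivalent

Query 1 returns: [(1203.115,)]
Query 2 returns: [(7218.6900000000005,)]

Reason: AVG vs SUM give different aggregate values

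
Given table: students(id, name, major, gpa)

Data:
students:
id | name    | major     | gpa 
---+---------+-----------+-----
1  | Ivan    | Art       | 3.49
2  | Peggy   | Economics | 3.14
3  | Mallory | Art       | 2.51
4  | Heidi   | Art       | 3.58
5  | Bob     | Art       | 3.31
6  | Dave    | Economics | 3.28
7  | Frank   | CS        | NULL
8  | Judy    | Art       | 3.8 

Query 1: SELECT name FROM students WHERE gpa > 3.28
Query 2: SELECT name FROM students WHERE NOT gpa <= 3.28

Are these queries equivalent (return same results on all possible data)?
Yes, equivalent

Both queries return: [('Bob',), ('Heidi',), ('Ivan',), ('Judy',)]

Reason: Both filter gpa > 3.28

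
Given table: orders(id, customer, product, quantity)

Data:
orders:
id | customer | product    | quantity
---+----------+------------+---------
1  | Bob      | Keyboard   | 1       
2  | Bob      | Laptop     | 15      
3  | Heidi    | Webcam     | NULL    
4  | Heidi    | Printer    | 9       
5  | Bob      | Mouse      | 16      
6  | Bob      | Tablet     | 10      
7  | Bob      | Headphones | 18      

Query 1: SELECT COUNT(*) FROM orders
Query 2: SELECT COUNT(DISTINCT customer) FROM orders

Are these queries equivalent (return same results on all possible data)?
No, not equivalent

Query 1 returns: [(7,)]
Query 2 returns: [(2,)]

Reason: COUNT(*) counts rows, COUNT(DISTINCT customer) counts unique customers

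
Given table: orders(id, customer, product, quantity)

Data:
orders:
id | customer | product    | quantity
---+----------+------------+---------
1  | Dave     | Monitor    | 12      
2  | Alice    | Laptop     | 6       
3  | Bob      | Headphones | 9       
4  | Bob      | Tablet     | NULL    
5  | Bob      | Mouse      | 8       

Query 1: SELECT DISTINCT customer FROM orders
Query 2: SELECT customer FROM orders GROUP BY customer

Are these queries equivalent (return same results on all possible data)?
Yes, equivalent

Both queries return: [('Alice',), ('Bob',), ('Dave',)]

Reason: Both get unique customers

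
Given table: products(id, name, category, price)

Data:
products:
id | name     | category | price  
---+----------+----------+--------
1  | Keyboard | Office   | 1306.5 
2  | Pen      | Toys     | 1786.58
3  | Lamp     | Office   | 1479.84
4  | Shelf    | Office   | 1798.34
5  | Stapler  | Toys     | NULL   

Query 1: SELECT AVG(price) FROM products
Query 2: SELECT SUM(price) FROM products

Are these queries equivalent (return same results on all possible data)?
No, not equivalent

Query 1 returns: [(1592.815,)]
Query 2 returns: [(6371.26,)]

Reason: AVG vs SUM give different aggregate values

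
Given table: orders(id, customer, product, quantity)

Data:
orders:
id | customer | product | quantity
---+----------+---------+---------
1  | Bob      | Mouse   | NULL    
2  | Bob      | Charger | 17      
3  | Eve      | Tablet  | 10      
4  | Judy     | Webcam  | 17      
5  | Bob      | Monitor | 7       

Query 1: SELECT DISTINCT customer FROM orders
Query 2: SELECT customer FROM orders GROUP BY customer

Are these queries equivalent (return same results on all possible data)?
Yes, equivalent

Both queries return: [('Bob',), ('Eve',), ('Judy',)]

Reason: Both get unique customers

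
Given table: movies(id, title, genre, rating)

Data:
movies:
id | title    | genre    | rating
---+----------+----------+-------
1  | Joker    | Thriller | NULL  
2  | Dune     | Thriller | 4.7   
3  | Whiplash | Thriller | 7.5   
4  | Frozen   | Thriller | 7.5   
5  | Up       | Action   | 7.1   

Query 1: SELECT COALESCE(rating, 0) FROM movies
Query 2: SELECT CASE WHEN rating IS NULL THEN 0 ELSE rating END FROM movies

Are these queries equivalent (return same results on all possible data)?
Yes, equivalent

Both queries return: [(0,), (4.7,), (7.1,), (7.5,), (7.5,)]

Reason: COALESCE vs CASE for NULL handling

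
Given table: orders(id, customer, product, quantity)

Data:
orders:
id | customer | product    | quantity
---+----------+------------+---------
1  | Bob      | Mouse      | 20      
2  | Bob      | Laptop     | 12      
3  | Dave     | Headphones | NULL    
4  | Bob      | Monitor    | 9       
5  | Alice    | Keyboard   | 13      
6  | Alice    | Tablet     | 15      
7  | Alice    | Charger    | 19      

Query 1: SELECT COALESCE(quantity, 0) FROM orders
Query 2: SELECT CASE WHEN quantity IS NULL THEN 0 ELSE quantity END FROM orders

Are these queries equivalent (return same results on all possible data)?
Yes, equivalent

Both queries return: [(0,), (9,), (12,), (13,), (15,), (19,), (20,)]

Reason: COALESCE vs CASE for NULL handling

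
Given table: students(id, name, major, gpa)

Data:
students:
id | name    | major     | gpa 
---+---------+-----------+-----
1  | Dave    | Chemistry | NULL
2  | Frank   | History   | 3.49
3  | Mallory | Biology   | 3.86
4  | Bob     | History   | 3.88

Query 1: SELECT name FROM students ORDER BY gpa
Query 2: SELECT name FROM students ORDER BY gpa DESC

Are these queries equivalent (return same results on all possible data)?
No, not equivalent

Query 1 returns: [('Dave',), ('Frank',), ('Mallory',), ('Bob',)]
Query 2 returns: [('Bob',), ('Mallory',), ('Frank',), ('Dave',)]

Reason: ASC vs DESC gives opposite ordering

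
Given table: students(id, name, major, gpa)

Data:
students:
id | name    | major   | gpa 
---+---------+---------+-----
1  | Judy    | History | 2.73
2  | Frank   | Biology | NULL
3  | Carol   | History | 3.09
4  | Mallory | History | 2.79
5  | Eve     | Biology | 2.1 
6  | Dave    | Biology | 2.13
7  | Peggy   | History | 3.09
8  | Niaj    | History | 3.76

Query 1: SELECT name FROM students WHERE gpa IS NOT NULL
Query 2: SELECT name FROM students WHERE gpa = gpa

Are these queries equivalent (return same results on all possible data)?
Yes, equivalent

Both queries return: [('Carol',), ('Dave',), ('Eve',), ('Judy',), ('Mallory',), ('Niaj',), ('Peggy',)]

Reason: IS NOT NULL vs self-equality (both exclude NULLs)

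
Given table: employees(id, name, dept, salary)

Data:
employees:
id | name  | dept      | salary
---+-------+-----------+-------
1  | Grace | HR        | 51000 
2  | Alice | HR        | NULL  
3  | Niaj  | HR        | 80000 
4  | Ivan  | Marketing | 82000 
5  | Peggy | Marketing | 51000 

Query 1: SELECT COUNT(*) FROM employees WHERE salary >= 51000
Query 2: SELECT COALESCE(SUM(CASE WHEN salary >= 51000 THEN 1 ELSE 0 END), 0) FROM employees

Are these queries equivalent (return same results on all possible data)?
Yes, equivalent

Both queries return: [(4,)]

Reason: COUNT with WHERE vs conditional SUM (COALESCE handles empty-table NULL)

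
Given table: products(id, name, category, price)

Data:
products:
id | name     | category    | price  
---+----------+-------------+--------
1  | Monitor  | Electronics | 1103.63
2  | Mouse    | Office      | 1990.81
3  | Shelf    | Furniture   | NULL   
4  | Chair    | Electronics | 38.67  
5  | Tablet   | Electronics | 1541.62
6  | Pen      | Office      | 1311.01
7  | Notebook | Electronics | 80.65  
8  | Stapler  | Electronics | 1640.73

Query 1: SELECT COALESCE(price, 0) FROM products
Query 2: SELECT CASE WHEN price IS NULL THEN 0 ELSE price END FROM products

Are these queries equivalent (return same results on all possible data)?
Yes, equivalent

Both queries return: [(0,), (38.67,), (80.65,), (1103.63,), (1311.01,), (1541.62,), (1640.73,), (1990.81,)]

Reason: COALESCE vs CASE for NULL handling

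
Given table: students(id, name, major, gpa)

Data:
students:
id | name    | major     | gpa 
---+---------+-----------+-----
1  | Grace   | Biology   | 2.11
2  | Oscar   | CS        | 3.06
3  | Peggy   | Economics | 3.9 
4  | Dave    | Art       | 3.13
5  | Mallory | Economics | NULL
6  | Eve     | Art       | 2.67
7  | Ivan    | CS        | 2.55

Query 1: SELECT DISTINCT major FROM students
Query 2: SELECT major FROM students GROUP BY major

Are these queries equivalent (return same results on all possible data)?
Yes, equivalent

Both queries return: [('Art',), ('Biology',), ('CS',), ('Economics',)]

Reason: Both get unique majors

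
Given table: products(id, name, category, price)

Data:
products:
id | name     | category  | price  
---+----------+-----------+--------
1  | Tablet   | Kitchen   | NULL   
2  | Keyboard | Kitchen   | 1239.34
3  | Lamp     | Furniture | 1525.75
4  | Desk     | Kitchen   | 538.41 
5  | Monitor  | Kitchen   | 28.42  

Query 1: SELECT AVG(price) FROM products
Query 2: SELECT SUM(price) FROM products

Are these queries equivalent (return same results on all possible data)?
No, not equivalent

Query 1 returns: [(832.98,)]
Query 2 returns: [(3331.92,)]

Reason: AVG vs SUM give different aggregate values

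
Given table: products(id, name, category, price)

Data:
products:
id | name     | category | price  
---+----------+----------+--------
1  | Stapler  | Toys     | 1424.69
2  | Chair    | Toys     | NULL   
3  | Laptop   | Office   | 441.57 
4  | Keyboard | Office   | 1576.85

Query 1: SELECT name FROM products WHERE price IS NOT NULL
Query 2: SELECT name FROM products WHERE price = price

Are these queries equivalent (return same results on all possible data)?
Yes, equivalent

Both queries return: [('Keyboard',), ('Laptop',), ('Stapler',)]

Reason: IS NOT NULL vs self-equality (both exclude NULLs)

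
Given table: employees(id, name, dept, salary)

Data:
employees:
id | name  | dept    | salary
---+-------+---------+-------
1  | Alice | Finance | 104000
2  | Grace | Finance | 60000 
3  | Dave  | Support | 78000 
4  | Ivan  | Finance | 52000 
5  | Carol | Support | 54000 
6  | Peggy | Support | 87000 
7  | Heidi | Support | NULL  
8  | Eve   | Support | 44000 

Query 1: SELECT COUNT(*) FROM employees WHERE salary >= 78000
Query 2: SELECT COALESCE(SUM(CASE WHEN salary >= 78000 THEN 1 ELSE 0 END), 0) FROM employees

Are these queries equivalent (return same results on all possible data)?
Yes, equivalent

Both queries return: [(3,)]

Reason: COUNT with WHERE vs conditional SUM (COALESCE handles empty-table NULL)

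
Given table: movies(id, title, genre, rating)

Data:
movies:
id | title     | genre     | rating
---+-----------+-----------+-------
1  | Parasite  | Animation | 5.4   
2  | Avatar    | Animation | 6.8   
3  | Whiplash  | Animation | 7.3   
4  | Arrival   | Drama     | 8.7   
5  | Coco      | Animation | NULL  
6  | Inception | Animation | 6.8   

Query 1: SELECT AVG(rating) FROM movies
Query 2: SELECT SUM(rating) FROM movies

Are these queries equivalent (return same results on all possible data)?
No, not equivalent

Query 1 returns: [(7.0,)]
Query 2 returns: [(35.0,)]

Reason: AVG vs SUM give different aggregate values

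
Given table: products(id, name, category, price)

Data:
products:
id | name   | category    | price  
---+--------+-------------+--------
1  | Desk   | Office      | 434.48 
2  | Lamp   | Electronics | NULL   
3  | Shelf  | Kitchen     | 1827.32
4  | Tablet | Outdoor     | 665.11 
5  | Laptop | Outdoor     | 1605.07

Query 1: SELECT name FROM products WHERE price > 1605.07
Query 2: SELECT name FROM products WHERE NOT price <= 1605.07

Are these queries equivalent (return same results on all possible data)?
Yes, equivalent

Both queries return: [('Shelf',)]

Reason: Both filter price > 1605.07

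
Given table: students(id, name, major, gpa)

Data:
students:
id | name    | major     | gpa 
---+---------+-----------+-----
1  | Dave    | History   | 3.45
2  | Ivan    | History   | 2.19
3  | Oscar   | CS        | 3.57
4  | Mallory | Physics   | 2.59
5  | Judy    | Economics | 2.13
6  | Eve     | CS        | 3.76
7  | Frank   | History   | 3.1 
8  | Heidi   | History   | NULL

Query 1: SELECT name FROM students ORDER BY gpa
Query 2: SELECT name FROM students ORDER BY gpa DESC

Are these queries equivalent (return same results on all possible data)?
No, not equivalent

Query 1 returns: [('Heidi',), ('Judy',), ('Ivan',), ('Mallory',), ('Frank',), ('Dave',), ('Oscar',), ('Eve',)]
Query 2 returns: [('Eve',), ('Oscar',), ('Dave',), ('Frank',), ('Mallory',), ('Ivan',), ('Judy',), ('Heidi',)]

Reason: ASC vs DESC gives opposite ordering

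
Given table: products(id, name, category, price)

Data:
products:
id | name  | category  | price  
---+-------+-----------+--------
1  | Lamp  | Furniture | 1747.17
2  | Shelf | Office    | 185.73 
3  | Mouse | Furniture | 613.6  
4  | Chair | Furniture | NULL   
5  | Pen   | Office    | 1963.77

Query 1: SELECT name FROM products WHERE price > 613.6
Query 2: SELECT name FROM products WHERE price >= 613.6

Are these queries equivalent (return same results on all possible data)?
No, not equivalent

Query 1 returns: [('Lamp',), ('Pen',)]
Query 2 returns: [('Lamp',), ('Mouse',), ('Pen',)]

Reason: > vs >= gives different results when price = 613.6 exists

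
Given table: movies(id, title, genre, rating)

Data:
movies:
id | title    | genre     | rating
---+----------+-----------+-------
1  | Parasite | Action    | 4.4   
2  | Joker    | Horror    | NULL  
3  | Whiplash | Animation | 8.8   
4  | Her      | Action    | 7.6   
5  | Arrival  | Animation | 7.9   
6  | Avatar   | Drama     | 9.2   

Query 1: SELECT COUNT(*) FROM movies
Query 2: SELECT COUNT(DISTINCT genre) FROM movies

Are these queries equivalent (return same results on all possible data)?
No, not equivalent

Query 1 returns: [(6,)]
Query 2 returns: [(4,)]

Reason: COUNT(*) counts rows, COUNT(DISTINCT genre) counts unique genres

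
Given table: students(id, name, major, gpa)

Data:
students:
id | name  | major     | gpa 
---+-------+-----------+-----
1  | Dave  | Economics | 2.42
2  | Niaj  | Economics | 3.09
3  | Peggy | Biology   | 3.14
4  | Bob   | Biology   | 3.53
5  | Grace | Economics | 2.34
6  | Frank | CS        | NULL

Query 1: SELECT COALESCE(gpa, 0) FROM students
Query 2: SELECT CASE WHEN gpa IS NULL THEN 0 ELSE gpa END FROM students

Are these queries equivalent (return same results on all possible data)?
Yes, equivalent

Both queries return: [(0,), (2.34,), (2.42,), (3.09,), (3.14,), (3.53,)]

Reason: COALESCE vs CASE for NULL handling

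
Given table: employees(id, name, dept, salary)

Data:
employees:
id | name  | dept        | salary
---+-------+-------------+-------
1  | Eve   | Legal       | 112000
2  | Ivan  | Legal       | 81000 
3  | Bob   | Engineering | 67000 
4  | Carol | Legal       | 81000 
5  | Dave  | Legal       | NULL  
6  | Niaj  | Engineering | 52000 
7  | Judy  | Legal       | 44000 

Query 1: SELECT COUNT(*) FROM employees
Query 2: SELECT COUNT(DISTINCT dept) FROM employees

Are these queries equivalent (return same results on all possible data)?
No, not equivalent

Query 1 returns: [(7,)]
Query 2 returns: [(2,)]

Reason: COUNT(*) counts rows, COUNT(DISTINCT dept) counts unique depts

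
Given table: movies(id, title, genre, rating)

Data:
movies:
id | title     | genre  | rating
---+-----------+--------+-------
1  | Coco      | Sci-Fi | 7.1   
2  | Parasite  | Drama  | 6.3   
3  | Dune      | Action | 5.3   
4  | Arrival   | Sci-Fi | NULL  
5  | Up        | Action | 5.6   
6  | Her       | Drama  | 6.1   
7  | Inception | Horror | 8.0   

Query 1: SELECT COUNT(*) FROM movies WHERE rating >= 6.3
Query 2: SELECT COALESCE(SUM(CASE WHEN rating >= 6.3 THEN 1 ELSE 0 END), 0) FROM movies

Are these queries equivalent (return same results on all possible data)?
Yes, equivalent

Both queries return: [(3,)]

Reason: COUNT with WHERE vs conditional SUM (COALESCE handles empty-table NULL)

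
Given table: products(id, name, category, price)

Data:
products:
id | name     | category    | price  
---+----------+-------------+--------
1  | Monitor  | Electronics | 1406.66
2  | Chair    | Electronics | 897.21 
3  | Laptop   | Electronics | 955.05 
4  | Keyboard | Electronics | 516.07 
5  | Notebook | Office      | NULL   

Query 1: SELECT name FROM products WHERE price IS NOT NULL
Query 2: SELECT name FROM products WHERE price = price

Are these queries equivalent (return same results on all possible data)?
Yes, equivalent

Both queries return: [('Chair',), ('Keyboard',), ('Laptop',), ('Monitor',)]

Reason: IS NOT NULL vs self-equality (both exclude NULLs)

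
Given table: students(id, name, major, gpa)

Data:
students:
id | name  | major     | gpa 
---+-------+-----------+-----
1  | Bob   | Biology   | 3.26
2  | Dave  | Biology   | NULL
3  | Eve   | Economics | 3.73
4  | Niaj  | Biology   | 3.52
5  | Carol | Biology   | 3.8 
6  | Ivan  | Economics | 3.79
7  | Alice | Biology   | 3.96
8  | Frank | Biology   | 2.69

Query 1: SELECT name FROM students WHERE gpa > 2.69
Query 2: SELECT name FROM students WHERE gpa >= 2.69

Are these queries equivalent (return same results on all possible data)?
No, not equivalent

Query 1 returns: [('Bob',), ('Eve',), ('Niaj',), ('Carol',), ('Ivan',), ('Alice',)]
Query 2 returns: [('Bob',), ('Eve',), ('Niaj',), ('Carol',), ('Ivan',), ('Alice',), ('Frank',)]

Reason: > vs >= gives different results when gpa = 2.69 exists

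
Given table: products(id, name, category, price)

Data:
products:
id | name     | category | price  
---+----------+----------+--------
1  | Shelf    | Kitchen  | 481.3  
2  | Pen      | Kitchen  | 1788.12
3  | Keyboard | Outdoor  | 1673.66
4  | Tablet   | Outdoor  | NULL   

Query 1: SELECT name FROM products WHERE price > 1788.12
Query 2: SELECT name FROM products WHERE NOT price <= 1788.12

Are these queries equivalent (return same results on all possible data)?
Yes, equivalent

Both queries return: []

Reason: Both filter price > 1788.12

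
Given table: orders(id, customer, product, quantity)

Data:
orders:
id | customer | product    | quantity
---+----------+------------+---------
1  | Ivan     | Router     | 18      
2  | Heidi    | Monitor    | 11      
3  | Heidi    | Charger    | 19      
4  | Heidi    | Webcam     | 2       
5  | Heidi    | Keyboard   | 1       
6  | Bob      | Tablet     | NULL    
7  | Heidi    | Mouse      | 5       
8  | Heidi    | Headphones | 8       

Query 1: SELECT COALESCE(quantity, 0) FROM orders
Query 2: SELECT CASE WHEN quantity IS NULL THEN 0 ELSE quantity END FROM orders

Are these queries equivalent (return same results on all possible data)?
Yes, equivalent

Both queries return: [(0,), (1,), (2,), (5,), (8,), (11,), (18,), (19,)]

Reason: COALESCE vs CASE for NULL handling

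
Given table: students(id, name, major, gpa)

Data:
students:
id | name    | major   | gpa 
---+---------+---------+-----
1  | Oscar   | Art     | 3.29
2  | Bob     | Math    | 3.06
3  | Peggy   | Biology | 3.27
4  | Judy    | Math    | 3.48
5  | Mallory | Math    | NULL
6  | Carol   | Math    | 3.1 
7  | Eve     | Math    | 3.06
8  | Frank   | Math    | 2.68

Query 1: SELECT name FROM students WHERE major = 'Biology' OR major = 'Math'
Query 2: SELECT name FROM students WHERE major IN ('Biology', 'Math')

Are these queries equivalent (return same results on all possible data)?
Yes, equivalent

Both queries return: [('Bob',), ('Carol',), ('Eve',), ('Frank',), ('Judy',), ('Mallory',), ('Peggy',)]

Reason: OR vs IN are equivalent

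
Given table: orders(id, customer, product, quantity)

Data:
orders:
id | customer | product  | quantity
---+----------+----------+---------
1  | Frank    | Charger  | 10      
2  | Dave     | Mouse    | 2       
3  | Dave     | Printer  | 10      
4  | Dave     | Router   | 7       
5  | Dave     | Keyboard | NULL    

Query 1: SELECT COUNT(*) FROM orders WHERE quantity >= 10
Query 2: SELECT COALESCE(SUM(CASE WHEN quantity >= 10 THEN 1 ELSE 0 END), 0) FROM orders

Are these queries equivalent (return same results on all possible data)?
Yes, equivalent

Both queries return: [(2,)]

Reason: COUNT with WHERE vs conditional SUM (COALESCE handles empty-table NULL)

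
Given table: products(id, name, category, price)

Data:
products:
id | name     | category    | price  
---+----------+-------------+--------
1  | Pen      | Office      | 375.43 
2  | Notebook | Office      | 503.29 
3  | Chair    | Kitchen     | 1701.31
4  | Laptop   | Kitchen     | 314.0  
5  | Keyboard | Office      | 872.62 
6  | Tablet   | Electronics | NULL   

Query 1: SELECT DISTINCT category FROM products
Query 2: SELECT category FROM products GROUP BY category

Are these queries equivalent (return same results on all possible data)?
Yes, equivalent

Both queries return: [('Electronics',), ('Kitchen',), ('Office',)]

Reason: Both get unique categorys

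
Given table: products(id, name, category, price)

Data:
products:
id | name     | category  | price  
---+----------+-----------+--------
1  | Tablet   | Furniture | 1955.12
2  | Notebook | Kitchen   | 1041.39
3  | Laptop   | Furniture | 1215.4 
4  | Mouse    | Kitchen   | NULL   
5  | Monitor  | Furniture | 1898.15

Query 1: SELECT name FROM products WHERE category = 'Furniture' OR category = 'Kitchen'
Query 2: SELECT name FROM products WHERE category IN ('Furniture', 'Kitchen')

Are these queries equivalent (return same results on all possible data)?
Yes, equivalent

Both queries return: [('Laptop',), ('Monitor',), ('Mouse',), ('Notebook',), ('Tablet',)]

Reason: OR vs IN are equivalent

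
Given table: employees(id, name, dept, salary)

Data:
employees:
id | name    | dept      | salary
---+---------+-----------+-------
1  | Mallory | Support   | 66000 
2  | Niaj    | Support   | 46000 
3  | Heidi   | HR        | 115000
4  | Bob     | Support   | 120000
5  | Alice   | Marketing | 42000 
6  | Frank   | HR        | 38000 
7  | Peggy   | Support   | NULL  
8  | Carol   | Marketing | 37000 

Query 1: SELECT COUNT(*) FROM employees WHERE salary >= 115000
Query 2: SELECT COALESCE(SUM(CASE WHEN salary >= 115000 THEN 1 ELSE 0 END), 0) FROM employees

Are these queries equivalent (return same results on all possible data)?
Yes, equivalent

Both queries return: [(2,)]

Reason: COUNT with WHERE vs conditional SUM (COALESCE handles empty-table NULL)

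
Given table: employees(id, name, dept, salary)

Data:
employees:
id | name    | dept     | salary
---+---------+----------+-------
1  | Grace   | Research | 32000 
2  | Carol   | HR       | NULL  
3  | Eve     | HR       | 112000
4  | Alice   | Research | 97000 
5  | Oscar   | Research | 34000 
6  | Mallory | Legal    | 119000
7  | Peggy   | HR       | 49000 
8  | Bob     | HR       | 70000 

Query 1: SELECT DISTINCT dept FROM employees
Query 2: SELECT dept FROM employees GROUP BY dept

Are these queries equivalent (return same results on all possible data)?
Yes, equivalent

Both queries return: [('HR',), ('Legal',), ('Research',)]

Reason: Both get unique depts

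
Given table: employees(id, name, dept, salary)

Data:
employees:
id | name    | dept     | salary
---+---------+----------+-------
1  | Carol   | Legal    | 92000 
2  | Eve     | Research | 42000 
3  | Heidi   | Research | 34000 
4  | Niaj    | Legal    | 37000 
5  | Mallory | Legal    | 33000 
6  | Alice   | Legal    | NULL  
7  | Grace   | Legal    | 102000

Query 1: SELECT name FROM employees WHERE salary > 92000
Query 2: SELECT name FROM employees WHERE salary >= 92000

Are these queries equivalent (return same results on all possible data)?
No, not equivalent

Query 1 returns: [('Grace',)]
Query 2 returns: [('Carol',), ('Grace',)]

Reason: > vs >= gives different results when salary = 92000 exists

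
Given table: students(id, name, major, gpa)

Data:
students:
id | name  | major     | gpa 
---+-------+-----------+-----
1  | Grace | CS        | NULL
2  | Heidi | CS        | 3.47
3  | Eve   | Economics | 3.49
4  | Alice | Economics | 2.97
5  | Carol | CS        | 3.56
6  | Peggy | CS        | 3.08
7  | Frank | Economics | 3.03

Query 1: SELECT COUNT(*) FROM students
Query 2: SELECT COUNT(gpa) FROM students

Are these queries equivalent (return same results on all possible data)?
No, not equivalent

Query 1 returns: [(7,)]
Query 2 returns: [(6,)]

Reason: COUNT(*) includes NULLs, COUNT(column) excludes them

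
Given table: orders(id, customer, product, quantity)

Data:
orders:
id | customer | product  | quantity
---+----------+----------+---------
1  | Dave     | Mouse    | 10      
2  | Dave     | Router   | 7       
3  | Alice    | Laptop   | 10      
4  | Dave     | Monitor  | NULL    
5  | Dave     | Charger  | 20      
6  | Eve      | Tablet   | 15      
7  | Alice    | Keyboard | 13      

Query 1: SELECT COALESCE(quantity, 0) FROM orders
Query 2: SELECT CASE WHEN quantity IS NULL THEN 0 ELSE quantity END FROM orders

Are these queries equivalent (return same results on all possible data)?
Yes, equivalent

Both queries return: [(0,), (7,), (10,), (10,), (13,), (15,), (20,)]

Reason: COALESCE vs CASE for NULL handling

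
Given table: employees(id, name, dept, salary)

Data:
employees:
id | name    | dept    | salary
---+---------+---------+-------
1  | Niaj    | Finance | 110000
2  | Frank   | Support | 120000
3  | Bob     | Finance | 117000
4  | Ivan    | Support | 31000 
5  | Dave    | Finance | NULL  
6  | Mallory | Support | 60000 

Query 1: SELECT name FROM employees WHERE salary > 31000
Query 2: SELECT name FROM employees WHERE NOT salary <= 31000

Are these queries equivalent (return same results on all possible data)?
Yes, equivalent

Both queries return: [('Bob',), ('Frank',), ('Mallory',), ('Niaj',)]

Reason: Both filter salary > 31000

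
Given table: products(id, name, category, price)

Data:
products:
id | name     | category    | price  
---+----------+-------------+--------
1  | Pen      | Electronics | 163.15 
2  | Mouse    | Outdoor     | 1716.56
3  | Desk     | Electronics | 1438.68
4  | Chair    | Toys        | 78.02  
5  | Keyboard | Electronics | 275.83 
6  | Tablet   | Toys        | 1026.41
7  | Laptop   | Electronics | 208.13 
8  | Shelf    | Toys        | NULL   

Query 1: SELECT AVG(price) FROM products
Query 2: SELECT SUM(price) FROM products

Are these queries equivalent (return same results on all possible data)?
No, not equivalent

Query 1 returns: [(700.9685714285714,)]
Query 2 returns: [(4906.78,)]

Reason: AVG vs SUM give different aggregate values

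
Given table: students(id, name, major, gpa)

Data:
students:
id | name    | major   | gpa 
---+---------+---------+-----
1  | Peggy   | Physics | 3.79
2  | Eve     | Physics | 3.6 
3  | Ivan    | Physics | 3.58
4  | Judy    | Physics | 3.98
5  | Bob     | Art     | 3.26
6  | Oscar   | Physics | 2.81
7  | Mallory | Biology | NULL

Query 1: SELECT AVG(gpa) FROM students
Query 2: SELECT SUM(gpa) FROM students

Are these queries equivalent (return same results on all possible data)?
No, not equivalent

Query 1 returns: [(3.5033333333333334,)]
Query 2 returns: [(21.02,)]

Reason: AVG vs SUM give different aggregate values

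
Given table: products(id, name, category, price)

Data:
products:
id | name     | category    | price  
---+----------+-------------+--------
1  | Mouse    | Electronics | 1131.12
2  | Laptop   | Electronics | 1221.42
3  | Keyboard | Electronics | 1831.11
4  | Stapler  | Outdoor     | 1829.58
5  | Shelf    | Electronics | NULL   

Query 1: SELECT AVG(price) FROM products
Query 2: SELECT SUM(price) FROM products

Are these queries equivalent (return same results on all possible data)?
No, not equivalent

Query 1 returns: [(1503.3075,)]
Query 2 returns: [(6013.23,)]

Reason: AVG vs SUM give different aggregate values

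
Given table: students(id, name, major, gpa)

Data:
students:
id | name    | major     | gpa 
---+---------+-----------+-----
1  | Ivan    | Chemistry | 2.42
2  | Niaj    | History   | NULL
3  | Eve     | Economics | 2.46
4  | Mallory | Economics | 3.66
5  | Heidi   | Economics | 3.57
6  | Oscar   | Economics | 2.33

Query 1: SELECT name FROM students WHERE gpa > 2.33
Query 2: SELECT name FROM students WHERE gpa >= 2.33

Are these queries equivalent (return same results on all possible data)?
No, not equivalent

Query 1 returns: [('Ivan',), ('Eve',), ('Mallory',), ('Heidi',)]
Query 2 returns: [('Ivan',), ('Eve',), ('Mallory',), ('Heidi',), ('Oscar',)]

Reason: > vs >= gives different results when gpa = 2.33 exists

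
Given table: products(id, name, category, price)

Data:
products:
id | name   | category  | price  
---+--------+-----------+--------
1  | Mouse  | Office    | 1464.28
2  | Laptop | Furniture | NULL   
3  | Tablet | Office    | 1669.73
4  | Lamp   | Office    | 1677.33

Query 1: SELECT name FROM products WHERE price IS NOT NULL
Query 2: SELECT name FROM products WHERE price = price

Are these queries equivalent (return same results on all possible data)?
Yes, equivalent

Both queries return: [('Lamp',), ('Mouse',), ('Tablet',)]

Reason: IS NOT NULL vs self-equality (both exclude NULLs)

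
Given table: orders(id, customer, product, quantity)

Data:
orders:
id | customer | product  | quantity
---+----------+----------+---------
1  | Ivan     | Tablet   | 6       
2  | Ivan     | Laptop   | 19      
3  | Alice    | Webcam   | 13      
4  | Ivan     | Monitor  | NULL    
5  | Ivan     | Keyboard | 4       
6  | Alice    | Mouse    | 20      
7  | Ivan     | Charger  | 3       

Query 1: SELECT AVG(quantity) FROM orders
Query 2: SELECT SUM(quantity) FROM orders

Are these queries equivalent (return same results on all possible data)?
No, not equivalent

Query 1 returns: [(10.833333333333334,)]
Query 2 returns: [(65,)]

Reason: AVG vs SUM give different aggregate values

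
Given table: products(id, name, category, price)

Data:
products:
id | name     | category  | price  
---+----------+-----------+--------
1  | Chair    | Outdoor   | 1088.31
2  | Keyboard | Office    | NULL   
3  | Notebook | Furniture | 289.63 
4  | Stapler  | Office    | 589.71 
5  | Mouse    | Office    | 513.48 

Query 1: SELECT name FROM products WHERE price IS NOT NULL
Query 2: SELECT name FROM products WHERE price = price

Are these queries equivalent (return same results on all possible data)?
Yes, equivalent

Both queries return: [('Chair',), ('Mouse',), ('Notebook',), ('Stapler',)]

Reason: IS NOT NULL vs self-equality (both exclude NULLs)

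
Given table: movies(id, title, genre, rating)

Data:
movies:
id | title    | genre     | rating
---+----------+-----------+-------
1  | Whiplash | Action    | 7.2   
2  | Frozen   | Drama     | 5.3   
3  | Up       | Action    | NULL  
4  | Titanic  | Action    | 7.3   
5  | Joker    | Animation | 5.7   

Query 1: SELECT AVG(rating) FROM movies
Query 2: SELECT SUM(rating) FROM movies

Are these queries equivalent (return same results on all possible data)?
No, not equivalent

Query 1 returns: [(6.375,)]
Query 2 returns: [(25.5,)]

Reason: AVG vs SUM give different aggregate values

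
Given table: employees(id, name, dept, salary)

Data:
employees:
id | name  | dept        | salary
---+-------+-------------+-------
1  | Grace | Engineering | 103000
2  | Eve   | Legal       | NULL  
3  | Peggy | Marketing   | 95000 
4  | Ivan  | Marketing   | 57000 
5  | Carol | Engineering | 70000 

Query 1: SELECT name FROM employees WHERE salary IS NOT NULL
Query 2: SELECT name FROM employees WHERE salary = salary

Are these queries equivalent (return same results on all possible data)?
Yes, equivalent

Both queries return: [('Carol',), ('Grace',), ('Ivan',), ('Peggy',)]

Reason: IS NOT NULL vs self-equality (both exclude NULLs)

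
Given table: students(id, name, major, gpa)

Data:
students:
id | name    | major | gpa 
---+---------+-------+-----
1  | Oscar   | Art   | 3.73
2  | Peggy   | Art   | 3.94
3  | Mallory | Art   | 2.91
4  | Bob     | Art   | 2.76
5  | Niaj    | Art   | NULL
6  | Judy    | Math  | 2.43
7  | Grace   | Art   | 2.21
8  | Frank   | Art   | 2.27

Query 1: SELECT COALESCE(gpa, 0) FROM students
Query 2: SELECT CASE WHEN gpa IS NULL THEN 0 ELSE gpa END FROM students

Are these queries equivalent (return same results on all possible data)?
Yes, equivalent

Both queries return: [(0,), (2.21,), (2.27,), (2.43,), (2.76,), (2.91,), (3.73,), (3.94,)]

Reason: COALESCE vs CASE for NULL handling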